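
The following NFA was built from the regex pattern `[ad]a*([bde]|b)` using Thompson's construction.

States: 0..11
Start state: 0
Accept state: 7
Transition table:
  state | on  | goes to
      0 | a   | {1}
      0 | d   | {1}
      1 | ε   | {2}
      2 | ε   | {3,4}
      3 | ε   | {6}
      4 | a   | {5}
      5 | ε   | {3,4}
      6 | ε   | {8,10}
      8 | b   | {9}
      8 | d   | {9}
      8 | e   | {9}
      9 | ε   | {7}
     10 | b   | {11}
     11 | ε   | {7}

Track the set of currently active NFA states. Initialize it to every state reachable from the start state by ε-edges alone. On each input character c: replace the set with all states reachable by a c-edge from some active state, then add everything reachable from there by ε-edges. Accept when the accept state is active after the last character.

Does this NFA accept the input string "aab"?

S₀ = ε-closure({0}) = {0}
'a' @ 1: {1,2,3,4,6,8,10}
'a' @ 2: {3,4,5,6,8,10}
'b' @ 3: {7,9,11}  (accept∈set)
end set {7,9,11} — state 7 in

Answer: ACCEPT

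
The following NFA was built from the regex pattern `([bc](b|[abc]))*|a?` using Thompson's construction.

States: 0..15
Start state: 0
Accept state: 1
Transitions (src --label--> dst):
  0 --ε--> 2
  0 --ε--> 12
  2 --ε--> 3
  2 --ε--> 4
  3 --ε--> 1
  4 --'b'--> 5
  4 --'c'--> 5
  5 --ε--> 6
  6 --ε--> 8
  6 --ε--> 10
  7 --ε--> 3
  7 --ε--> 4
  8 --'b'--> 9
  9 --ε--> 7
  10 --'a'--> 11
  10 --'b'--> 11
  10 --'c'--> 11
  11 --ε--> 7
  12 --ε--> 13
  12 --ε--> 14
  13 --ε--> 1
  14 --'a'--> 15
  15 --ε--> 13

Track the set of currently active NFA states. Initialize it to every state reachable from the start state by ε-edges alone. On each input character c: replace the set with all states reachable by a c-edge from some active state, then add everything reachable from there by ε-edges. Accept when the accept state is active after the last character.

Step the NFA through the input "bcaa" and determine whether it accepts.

initial (ε-close {0}): {0,1,2,3,4,12,13,14}
'b' @ 1: {5,6,8,10}
'c' @ 2: {1,3,4,7,11}  [accepting]
'a' @ 3: {}  — dead — no transitions
rest 'a' ignored (set empty)
end set {} — state 1 not in

Answer: REJECT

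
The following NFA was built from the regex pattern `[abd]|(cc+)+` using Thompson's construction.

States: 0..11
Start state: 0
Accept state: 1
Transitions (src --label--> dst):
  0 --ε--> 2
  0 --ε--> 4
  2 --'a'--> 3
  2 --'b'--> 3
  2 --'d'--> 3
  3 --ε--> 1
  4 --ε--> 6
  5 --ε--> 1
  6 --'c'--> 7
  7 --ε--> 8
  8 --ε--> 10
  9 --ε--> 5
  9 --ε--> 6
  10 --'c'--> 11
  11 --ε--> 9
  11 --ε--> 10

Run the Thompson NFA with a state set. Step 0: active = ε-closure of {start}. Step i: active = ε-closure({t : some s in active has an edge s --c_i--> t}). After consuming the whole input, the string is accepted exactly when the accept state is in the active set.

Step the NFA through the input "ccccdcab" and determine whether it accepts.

start: ε-closure({0}) = {0,2,4,6}
'c' @ 1: {7,8,10}
'c' @ 2: {1,5,6,9,10,11}  ✓accept
'c' @ 3: {1,5,6,7,8,9,10,11}  ✓accept
'c' @ 4: {1,5,6,7,8,9,10,11}  ✓accept
'd' @ 5: {}  — dead — no transitions
rest 'cab' ignored (set empty)
end set {} — state 1 not in

Answer: REJECT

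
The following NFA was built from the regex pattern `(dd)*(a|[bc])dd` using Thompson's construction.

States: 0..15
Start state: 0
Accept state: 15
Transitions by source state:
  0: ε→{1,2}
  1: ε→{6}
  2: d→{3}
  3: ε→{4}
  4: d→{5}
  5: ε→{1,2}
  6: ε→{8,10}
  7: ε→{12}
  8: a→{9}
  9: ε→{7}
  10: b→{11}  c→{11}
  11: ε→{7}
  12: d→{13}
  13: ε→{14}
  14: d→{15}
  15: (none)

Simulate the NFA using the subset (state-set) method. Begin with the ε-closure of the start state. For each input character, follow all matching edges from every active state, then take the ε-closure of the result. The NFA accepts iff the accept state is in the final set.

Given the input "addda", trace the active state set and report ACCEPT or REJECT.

Answer: REJECT

Steps:
S₀ = ε-closure({0}) = {0,1,2,6,8,10}
'a' @ 1: {7,9,12}
'd' @ 2: {13,14}
'd' @ 3: {15}  (accept∈set)
'd' @ 4: {}  — dead — no transitions
rest 'a' ignored (set empty)
end set {} — state 15 not in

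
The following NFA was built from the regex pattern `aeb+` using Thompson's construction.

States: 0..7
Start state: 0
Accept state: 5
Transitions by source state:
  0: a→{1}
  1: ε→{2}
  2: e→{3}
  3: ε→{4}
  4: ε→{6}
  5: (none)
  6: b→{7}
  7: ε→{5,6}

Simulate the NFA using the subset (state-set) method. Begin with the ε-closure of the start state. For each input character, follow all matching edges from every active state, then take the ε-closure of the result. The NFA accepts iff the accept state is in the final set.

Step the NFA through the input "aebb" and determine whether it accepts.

start: ε-closure({0}) = {0}
'a' @ 1: {1,2}
'e' @ 2: {3,4,6}
'b' @ 3: {5,6,7}  (accept∈set)
'b' @ 4: {5,6,7}  (accept∈set)
after full input: {5,6,7}  (accept=5 in)

Answer: ACCEPT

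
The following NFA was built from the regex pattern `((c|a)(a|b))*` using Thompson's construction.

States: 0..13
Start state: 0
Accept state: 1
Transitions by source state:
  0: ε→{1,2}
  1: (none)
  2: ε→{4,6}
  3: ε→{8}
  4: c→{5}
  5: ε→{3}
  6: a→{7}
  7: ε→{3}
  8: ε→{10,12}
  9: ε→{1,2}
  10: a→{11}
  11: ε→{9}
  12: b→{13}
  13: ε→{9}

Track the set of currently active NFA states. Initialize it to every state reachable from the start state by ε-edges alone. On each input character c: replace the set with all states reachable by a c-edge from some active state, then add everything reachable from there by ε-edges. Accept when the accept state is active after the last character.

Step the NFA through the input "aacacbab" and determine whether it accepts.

start: ε-closure({0}) = {0,1,2,4,6}
'a' @ 1: {3,7,8,10,12}
'a' @ 2: {1,2,4,6,9,11}  ✓accept
'c' @ 3: {3,5,8,10,12}
'a' @ 4: {1,2,4,6,9,11}  ✓accept
'c' @ 5: {3,5,8,10,12}
'b' @ 6: {1,2,4,6,9,13}  ✓accept
'a' @ 7: {3,7,8,10,12}
'b' @ 8: {1,2,4,6,9,13}  ✓accept
final: {1,2,4,6,9,13}; accept 1 in set

Answer: ACCEPT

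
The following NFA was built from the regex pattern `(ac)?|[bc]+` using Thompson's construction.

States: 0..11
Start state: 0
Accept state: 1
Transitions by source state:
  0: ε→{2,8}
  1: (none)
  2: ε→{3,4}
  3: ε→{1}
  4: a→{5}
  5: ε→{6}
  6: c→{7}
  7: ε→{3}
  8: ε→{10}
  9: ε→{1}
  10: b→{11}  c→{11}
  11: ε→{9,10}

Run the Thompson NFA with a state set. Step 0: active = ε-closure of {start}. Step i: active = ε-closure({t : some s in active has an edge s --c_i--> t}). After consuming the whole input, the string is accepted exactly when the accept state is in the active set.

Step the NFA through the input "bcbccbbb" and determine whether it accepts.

start: ε-closure({0}) = {0,1,2,3,4,8,10}
'b' @ 1: {1,9,10,11}  ✓accept
'c' @ 2: {1,9,10,11}  ✓accept
'b' @ 3: {1,9,10,11}  ✓accept
'c' @ 4: {1,9,10,11}  ✓accept
'c' @ 5: {1,9,10,11}  ✓accept
'b' @ 6: {1,9,10,11}  ✓accept
'b' @ 7: {1,9,10,11}  ✓accept
'b' @ 8: {1,9,10,11}  ✓accept
after full input: {1,9,10,11}  (accept=1 in)

Answer: ACCEPT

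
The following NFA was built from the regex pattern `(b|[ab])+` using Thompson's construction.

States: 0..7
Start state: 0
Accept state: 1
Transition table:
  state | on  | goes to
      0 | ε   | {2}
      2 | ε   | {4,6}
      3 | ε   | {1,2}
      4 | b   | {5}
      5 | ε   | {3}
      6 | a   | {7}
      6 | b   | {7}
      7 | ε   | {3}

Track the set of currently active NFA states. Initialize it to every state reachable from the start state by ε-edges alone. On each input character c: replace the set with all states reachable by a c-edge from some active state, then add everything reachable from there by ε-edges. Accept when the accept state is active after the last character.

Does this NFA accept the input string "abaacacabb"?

initial (ε-close {0}): {0,2,4,6}
'a' @ 1: {1,2,3,4,6,7}  (accept∈set)
'b' @ 2: {1,2,3,4,5,6,7}  (accept∈set)
'a' @ 3: {1,2,3,4,6,7}  (accept∈set)
'a' @ 4: {1,2,3,4,6,7}  (accept∈set)
'c' @ 5: {}  — no active states
rest 'acabb' ignored (set empty)
end set {} — state 1 not in

Answer: REJECT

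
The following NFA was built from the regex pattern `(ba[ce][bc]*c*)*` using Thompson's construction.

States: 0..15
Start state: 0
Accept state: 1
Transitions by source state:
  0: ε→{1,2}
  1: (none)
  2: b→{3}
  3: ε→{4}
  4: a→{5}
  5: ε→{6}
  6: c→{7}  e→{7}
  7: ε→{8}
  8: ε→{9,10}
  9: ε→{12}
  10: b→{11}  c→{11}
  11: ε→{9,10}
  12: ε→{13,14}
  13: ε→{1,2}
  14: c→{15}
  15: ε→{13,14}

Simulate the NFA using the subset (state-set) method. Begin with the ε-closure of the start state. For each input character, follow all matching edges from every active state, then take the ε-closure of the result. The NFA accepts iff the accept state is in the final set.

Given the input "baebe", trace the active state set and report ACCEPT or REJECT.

S₀ = ε-closure({0}) = {0,1,2}
'b' @ 1: {3,4}
'a' @ 2: {5,6}
'e' @ 3: {1,2,7,8,9,10,12,13,14}  ✓accept
'b' @ 4: {1,2,3,4,9,10,11,12,13,14}  ✓accept
'e' @ 5: {}  — no active states
end set {} — state 1 not in

Answer: REJECT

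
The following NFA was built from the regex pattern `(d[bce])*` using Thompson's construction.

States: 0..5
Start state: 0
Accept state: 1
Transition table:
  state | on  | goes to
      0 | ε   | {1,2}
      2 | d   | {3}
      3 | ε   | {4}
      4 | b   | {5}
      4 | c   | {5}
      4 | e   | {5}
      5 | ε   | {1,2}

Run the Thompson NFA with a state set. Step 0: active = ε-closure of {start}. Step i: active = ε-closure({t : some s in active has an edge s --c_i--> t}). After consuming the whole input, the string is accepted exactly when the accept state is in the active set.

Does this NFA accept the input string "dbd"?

S₀ = ε-closure({0}) = {0,1,2}
'd' @ 1: {3,4}
'b' @ 2: {1,2,5}  (accept∈set)
'd' @ 3: {3,4}
end set {3,4} — state 1 not in

Answer: REJECT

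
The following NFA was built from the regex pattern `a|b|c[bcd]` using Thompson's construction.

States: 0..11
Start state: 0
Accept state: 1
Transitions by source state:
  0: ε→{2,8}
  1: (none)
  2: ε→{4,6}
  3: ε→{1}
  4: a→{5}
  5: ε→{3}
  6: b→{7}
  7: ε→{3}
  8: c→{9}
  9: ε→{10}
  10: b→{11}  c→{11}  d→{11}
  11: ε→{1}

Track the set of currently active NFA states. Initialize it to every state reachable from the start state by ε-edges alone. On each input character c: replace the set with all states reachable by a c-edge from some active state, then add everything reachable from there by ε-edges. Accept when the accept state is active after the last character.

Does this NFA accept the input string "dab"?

Answer: REJECT

Trace:
S₀ = ε-closure({0}) = {0,2,4,6,8}
'd' @ 1: {}  — no active states
rest 'ab' ignored (set empty)
after full input: {}  (accept=1 not in)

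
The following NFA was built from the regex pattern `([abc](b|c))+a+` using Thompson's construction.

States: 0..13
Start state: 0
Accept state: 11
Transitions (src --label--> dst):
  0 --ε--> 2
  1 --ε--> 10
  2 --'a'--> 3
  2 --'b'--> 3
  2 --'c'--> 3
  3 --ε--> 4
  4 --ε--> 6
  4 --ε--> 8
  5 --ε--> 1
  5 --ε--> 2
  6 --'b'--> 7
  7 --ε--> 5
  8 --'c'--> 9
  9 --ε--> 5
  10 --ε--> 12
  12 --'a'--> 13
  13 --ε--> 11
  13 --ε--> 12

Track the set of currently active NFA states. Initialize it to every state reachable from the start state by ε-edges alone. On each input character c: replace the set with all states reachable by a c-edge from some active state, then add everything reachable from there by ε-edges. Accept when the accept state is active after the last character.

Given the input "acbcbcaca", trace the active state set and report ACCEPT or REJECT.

start: ε-closure({0}) = {0,2}
'a' @ 1: {3,4,6,8}
'c' @ 2: {1,2,5,9,10,12}
'b' @ 3: {3,4,6,8}
'c' @ 4: {1,2,5,9,10,12}
'b' @ 5: {3,4,6,8}
'c' @ 6: {1,2,5,9,10,12}
'a' @ 7: {3,4,6,8,11,12,13}  [accepting]
'c' @ 8: {1,2,5,9,10,12}
'a' @ 9: {3,4,6,8,11,12,13}  [accepting]
final: {3,4,6,8,11,12,13}; accept 11 in set

Answer: ACCEPT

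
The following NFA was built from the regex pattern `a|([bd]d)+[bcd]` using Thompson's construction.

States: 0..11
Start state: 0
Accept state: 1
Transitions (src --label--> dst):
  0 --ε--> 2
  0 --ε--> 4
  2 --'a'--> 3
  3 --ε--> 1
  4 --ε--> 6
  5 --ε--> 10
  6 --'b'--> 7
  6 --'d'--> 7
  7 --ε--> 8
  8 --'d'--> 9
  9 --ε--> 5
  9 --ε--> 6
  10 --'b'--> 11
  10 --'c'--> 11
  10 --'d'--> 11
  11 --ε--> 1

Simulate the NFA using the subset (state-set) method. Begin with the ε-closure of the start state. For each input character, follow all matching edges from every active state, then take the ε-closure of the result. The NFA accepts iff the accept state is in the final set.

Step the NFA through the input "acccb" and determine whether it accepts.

S₀ = ε-closure({0}) = {0,2,4,6}
'a' @ 1: {1,3}  (accept∈set)
'c' @ 2: {}  — no active states
rest 'ccb' ignored (set empty)
after full input: {}  (accept=1 not in)

Answer: REJECT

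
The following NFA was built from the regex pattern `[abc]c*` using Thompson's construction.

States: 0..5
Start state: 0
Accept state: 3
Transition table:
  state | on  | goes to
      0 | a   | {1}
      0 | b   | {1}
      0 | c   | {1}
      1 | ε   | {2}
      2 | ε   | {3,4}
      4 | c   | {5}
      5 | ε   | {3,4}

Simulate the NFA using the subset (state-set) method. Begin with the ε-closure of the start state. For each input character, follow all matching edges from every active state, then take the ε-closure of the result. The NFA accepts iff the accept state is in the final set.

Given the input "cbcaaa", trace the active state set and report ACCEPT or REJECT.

Answer: REJECT

Derivation:
S₀ = ε-closure({0}) = {0}
'c' @ 1: {1,2,3,4}  [accepting]
'b' @ 2: {}  — no active states
rest 'caaa' ignored (set empty)
after full input: {}  (accept=3 not in)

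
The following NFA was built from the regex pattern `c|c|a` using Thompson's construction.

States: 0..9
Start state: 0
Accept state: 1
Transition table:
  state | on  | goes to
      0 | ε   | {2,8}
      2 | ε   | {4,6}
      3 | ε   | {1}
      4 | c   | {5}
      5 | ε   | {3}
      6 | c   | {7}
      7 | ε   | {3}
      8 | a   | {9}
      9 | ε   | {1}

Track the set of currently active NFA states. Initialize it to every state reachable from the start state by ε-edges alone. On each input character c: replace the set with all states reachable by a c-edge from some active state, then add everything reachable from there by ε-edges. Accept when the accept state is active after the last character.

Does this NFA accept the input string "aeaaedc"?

initial (ε-close {0}): {0,2,4,6,8}
'a' @ 1: {1,9}  [accepting]
'e' @ 2: {}  — dead — no transitions
rest 'aaedc' ignored (set empty)
after full input: {}  (accept=1 not in)

Answer: REJECT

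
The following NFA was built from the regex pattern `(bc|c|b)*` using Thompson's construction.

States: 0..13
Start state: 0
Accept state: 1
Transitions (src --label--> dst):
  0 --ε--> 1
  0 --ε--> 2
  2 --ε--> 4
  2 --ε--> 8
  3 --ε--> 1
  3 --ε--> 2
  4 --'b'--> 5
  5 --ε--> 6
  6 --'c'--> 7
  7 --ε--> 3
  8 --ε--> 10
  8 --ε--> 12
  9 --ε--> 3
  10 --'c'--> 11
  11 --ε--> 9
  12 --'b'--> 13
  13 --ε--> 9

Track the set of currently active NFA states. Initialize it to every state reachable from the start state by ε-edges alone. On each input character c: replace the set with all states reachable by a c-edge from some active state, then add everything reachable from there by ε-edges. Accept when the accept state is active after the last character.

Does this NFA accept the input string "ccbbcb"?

Answer: ACCEPT

Derivation:
S₀ = ε-closure({0}) = {0,1,2,4,8,10,12}
'c' @ 1: {1,2,3,4,8,9,10,11,12}  ✓accept
'c' @ 2: {1,2,3,4,8,9,10,11,12}  ✓accept
'b' @ 3: {1,2,3,4,5,6,8,9,10,12,13}  ✓accept
'b' @ 4: {1,2,3,4,5,6,8,9,10,12,13}  ✓accept
'c' @ 5: {1,2,3,4,7,8,9,10,11,12}  ✓accept
'b' @ 6: {1,2,3,4,5,6,8,9,10,12,13}  ✓accept
after full input: {1,2,3,4,5,6,8,9,10,12,13}  (accept=1 in)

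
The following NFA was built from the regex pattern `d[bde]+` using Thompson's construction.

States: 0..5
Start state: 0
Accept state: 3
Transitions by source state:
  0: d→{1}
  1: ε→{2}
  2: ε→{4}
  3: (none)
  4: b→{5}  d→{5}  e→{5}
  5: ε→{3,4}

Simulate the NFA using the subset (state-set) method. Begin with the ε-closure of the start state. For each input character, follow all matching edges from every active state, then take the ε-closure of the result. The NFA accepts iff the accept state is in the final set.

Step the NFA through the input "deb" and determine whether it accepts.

initial (ε-close {0}): {0}
'd' @ 1: {1,2,4}
'e' @ 2: {3,4,5}  [accepting]
'b' @ 3: {3,4,5}  [accepting]
after full input: {3,4,5}  (accept=3 in)

Answer: ACCEPT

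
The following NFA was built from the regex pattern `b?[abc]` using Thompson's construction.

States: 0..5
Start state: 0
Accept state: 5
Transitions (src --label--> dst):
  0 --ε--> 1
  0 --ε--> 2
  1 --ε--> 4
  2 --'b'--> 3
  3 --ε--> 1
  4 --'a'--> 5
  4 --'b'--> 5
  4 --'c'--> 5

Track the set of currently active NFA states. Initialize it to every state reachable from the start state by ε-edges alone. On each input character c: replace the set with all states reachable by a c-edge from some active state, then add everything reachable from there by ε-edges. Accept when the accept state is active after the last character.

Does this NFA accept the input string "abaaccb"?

Answer: REJECT

Derivation:
initial (ε-close {0}): {0,1,2,4}
'a' @ 1: {5}  (accept∈set)
'b' @ 2: {}  — dead — no transitions
rest 'aaccb' ignored (set empty)
after full input: {}  (accept=5 not in)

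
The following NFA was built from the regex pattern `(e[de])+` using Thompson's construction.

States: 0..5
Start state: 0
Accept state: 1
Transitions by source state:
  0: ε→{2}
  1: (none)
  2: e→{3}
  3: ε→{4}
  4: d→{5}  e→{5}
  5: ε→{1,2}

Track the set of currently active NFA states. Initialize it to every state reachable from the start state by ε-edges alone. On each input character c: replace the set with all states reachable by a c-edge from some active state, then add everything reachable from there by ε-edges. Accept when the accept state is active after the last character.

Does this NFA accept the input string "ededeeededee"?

S₀ = ε-closure({0}) = {0,2}
'e' @ 1: {3,4}
'd' @ 2: {1,2,5}  [accepting]
'e' @ 3: {3,4}
'd' @ 4: {1,2,5}  [accepting]
'e' @ 5: {3,4}
'e' @ 6: {1,2,5}  [accepting]
'e' @ 7: {3,4}
'd' @ 8: {1,2,5}  [accepting]
'e' @ 9: {3,4}
'd' @ 10: {1,2,5}  [accepting]
'e' @ 11: {3,4}
'e' @ 12: {1,2,5}  [accepting]
final: {1,2,5}; accept 1 in set

Answer: ACCEPT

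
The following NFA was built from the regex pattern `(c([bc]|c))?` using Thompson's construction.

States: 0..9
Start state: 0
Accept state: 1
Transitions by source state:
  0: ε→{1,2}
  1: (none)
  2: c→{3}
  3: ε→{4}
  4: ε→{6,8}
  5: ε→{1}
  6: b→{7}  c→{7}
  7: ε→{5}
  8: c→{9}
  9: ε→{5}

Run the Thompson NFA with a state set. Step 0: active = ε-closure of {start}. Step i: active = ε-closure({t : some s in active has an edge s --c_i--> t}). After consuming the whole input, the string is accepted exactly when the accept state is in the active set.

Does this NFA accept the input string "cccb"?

start: ε-closure({0}) = {0,1,2}
'c' @ 1: {3,4,6,8}
'c' @ 2: {1,5,7,9}  (accept∈set)
'c' @ 3: {}  — dead — no transitions
rest 'b' ignored (set empty)
after full input: {}  (accept=1 not in)

Answer: REJECT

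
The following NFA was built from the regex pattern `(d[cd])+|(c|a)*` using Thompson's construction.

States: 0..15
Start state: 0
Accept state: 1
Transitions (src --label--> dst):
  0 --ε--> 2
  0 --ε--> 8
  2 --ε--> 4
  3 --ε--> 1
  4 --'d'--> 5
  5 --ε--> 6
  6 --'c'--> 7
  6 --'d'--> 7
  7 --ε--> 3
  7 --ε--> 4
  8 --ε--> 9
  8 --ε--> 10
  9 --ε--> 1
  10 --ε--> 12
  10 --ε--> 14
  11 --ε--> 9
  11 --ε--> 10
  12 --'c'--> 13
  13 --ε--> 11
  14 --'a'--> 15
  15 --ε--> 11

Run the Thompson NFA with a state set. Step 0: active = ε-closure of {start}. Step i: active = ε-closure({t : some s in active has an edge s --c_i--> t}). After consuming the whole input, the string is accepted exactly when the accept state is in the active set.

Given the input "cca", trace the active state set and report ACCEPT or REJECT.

start: ε-closure({0}) = {0,1,2,4,8,9,10,12,14}
'c' @ 1: {1,9,10,11,12,13,14}  [accepting]
'c' @ 2: {1,9,10,11,12,13,14}  [accepting]
'a' @ 3: {1,9,10,11,12,14,15}  [accepting]
end set {1,9,10,11,12,14,15} — state 1 in

Answer: ACCEPT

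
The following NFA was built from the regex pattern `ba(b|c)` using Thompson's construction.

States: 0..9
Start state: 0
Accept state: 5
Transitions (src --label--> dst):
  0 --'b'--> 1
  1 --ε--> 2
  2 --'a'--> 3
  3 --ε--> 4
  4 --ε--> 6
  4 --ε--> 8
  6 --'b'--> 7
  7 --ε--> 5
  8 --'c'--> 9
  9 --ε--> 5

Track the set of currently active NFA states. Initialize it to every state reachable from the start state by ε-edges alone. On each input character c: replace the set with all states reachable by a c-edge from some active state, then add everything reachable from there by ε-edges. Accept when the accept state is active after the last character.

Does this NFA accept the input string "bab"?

start: ε-closure({0}) = {0}
'b' @ 1: {1,2}
'a' @ 2: {3,4,6,8}
'b' @ 3: {5,7}  ✓accept
after full input: {5,7}  (accept=5 in)

Answer: ACCEPT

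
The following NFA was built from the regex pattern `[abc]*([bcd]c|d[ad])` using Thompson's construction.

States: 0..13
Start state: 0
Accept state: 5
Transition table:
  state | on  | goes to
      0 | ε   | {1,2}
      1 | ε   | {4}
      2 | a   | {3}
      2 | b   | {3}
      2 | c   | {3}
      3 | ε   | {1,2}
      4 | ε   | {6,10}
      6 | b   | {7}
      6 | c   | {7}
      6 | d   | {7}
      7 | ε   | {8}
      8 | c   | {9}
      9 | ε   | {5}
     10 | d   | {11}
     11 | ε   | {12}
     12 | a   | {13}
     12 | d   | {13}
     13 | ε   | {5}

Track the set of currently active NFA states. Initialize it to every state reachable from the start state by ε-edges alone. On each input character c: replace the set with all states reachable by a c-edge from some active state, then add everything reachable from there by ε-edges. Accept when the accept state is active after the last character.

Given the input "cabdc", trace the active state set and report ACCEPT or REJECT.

S₀ = ε-closure({0}) = {0,1,2,4,6,10}
'c' @ 1: {1,2,3,4,6,7,8,10}
'a' @ 2: {1,2,3,4,6,10}
'b' @ 3: {1,2,3,4,6,7,8,10}
'd' @ 4: {7,8,11,12}
'c' @ 5: {5,9}  [accepting]
end set {5,9} — state 5 in

Answer: ACCEPT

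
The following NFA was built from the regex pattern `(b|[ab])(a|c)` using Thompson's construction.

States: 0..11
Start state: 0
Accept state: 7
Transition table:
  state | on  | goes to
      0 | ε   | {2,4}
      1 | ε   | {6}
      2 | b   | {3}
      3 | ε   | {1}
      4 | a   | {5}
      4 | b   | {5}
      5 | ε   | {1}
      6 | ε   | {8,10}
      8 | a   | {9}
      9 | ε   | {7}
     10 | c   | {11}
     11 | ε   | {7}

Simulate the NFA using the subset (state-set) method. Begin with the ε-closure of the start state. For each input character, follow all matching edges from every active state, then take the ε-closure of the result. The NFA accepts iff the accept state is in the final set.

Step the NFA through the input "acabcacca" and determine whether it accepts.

Answer: REJECT

Derivation:
start: ε-closure({0}) = {0,2,4}
'a' @ 1: {1,5,6,8,10}
'c' @ 2: {7,11}  (accept∈set)
'a' @ 3: {}  — dead — no transitions
rest 'bcacca' ignored (set empty)
end set {} — state 7 not in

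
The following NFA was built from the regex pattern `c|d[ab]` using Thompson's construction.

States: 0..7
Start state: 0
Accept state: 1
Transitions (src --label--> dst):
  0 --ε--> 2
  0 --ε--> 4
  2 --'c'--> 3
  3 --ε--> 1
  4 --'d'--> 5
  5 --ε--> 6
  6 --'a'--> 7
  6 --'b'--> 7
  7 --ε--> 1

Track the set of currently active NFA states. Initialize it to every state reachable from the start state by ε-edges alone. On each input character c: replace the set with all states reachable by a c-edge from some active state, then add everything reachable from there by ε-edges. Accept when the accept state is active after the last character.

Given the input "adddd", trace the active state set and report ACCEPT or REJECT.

S₀ = ε-closure({0}) = {0,2,4}
'a' @ 1: {}  — no active states
rest 'dddd' ignored (set empty)
end set {} — state 1 not in

Answer: REJECT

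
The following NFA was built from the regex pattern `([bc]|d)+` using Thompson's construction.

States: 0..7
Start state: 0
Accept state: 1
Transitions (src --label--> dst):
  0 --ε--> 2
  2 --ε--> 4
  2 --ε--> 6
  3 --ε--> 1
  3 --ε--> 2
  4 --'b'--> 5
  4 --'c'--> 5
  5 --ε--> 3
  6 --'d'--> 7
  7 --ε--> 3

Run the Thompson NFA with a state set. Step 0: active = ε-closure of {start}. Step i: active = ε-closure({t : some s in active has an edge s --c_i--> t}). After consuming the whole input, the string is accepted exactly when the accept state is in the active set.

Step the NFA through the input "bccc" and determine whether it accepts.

S₀ = ε-closure({0}) = {0,2,4,6}
'b' @ 1: {1,2,3,4,5,6}  [accepting]
'c' @ 2: {1,2,3,4,5,6}  [accepting]
'c' @ 3: {1,2,3,4,5,6}  [accepting]
'c' @ 4: {1,2,3,4,5,6}  [accepting]
final: {1,2,3,4,5,6}; accept 1 in set

Answer: ACCEPT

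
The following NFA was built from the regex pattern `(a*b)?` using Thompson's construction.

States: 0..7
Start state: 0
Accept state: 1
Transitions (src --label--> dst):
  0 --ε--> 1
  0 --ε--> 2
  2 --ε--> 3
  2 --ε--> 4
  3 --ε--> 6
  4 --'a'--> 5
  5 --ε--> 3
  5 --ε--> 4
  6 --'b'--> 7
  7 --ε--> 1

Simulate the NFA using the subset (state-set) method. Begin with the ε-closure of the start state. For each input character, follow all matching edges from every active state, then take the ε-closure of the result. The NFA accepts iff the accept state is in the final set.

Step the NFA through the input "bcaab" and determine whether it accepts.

Answer: REJECT

Steps:
start: ε-closure({0}) = {0,1,2,3,4,6}
'b' @ 1: {1,7}  (accept∈set)
'c' @ 2: {}  — state set empty
rest 'aab' ignored (set empty)
final: {}; accept 1 not in set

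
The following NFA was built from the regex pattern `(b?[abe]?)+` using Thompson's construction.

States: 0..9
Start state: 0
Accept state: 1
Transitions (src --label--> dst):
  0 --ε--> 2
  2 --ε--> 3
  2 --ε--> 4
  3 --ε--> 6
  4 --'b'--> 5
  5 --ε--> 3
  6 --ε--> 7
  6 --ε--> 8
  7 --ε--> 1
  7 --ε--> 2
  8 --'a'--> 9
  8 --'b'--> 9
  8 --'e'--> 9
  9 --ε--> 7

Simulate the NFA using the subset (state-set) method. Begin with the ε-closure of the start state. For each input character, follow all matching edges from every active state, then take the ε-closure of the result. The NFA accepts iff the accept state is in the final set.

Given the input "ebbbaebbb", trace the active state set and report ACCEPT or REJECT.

start: ε-closure({0}) = {0,1,2,3,4,6,7,8}
'e' @ 1: {1,2,3,4,6,7,8,9}  ✓accept
'b' @ 2: {1,2,3,4,5,6,7,8,9}  ✓accept
'b' @ 3: {1,2,3,4,5,6,7,8,9}  ✓accept
'b' @ 4: {1,2,3,4,5,6,7,8,9}  ✓accept
'a' @ 5: {1,2,3,4,6,7,8,9}  ✓accept
'e' @ 6: {1,2,3,4,6,7,8,9}  ✓accept
'b' @ 7: {1,2,3,4,5,6,7,8,9}  ✓accept
'b' @ 8: {1,2,3,4,5,6,7,8,9}  ✓accept
'b' @ 9: {1,2,3,4,5,6,7,8,9}  ✓accept
end set {1,2,3,4,5,6,7,8,9} — state 1 in

Answer: ACCEPT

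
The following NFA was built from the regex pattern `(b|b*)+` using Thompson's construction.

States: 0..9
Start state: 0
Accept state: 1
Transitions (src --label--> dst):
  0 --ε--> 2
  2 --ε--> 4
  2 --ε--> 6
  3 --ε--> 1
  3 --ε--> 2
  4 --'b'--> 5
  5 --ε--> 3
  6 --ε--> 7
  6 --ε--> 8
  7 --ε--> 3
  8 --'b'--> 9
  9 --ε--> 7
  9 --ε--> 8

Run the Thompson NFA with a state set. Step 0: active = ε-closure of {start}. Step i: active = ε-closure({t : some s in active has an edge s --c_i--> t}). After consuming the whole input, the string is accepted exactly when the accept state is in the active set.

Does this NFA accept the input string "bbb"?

initial (ε-close {0}): {0,1,2,3,4,6,7,8}
'b' @ 1: {1,2,3,4,5,6,7,8,9}  [accepting]
'b' @ 2: {1,2,3,4,5,6,7,8,9}  [accepting]
'b' @ 3: {1,2,3,4,5,6,7,8,9}  [accepting]
final: {1,2,3,4,5,6,7,8,9}; accept 1 in set

Answer: ACCEPT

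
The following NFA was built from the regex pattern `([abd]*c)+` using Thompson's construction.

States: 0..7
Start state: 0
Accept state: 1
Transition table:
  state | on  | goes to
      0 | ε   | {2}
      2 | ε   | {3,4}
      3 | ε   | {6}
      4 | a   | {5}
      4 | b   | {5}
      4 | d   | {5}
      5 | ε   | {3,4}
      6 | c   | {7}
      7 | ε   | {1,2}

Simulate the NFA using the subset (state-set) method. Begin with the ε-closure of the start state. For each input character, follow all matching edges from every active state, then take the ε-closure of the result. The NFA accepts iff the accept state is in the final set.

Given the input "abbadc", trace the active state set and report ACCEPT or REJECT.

start: ε-closure({0}) = {0,2,3,4,6}
'a' @ 1: {3,4,5,6}
'b' @ 2: {3,4,5,6}
'b' @ 3: {3,4,5,6}
'a' @ 4: {3,4,5,6}
'd' @ 5: {3,4,5,6}
'c' @ 6: {1,2,3,4,6,7}  ✓accept
end set {1,2,3,4,6,7} — state 1 in

Answer: ACCEPT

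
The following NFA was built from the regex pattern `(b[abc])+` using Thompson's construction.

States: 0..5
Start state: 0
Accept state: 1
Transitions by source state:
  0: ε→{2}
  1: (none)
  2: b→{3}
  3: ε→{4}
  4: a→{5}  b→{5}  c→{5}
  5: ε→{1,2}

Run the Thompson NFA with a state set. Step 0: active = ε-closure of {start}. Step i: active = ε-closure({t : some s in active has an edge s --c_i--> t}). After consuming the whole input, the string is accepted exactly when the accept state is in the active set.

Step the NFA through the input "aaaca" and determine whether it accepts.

Answer: REJECT

Steps:
start: ε-closure({0}) = {0,2}
'a' @ 1: {}  — state set empty
rest 'aaca' ignored (set empty)
final: {}; accept 1 not in set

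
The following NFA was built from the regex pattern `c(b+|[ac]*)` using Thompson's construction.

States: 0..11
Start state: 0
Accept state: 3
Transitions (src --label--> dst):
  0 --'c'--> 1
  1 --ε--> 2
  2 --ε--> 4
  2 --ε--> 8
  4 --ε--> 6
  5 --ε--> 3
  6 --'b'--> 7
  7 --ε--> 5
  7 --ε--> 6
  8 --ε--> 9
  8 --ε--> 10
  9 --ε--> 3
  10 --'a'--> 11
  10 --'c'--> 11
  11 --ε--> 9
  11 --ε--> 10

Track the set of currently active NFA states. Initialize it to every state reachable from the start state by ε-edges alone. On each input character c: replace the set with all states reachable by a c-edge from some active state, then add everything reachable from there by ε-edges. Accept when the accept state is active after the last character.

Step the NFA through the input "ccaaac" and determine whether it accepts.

start: ε-closure({0}) = {0}
'c' @ 1: {1,2,3,4,6,8,9,10}  ✓accept
'c' @ 2: {3,9,10,11}  ✓accept
'a' @ 3: {3,9,10,11}  ✓accept
'a' @ 4: {3,9,10,11}  ✓accept
'a' @ 5: {3,9,10,11}  ✓accept
'c' @ 6: {3,9,10,11}  ✓accept
end set {3,9,10,11} — state 3 in

Answer: ACCEPT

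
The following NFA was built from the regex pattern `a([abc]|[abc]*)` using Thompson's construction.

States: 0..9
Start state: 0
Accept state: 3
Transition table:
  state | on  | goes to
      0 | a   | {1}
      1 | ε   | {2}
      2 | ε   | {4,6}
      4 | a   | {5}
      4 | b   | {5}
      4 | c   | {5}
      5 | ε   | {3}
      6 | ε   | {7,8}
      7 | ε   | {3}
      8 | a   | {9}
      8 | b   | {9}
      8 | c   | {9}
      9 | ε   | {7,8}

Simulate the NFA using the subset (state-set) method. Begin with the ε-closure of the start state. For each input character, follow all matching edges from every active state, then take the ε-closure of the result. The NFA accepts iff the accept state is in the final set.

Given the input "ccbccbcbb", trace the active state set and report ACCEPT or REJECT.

S₀ = ε-closure({0}) = {0}
'c' @ 1: {}  — state set empty
rest 'cbccbcbb' ignored (set empty)
final: {}; accept 3 not in set

Answer: REJECT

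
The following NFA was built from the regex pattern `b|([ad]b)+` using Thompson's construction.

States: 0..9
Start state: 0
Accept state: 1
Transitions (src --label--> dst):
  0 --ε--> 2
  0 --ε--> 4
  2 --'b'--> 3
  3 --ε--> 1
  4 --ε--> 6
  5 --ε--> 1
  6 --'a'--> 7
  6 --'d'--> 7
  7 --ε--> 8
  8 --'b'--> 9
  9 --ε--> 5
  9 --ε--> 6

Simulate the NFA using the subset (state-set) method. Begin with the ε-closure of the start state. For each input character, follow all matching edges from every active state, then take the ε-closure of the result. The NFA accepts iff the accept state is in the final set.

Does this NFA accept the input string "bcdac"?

initial (ε-close {0}): {0,2,4,6}
'b' @ 1: {1,3}  [accepting]
'c' @ 2: {}  — no active states
rest 'dac' ignored (set empty)
after full input: {}  (accept=1 not in)

Answer: REJECT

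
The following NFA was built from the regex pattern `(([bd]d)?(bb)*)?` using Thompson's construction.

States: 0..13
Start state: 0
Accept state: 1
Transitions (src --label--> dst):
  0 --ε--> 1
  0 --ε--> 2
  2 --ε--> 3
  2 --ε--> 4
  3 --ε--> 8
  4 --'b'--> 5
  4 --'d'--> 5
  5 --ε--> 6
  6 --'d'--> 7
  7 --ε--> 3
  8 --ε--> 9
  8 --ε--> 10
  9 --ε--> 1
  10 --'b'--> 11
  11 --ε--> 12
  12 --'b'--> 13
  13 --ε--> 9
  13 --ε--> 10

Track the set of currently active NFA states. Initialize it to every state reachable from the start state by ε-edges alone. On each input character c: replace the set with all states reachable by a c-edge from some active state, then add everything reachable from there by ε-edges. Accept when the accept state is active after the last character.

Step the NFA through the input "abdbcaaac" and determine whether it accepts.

S₀ = ε-closure({0}) = {0,1,2,3,4,8,9,10}
'a' @ 1: {}  — state set empty
rest 'bdbcaaac' ignored (set empty)
end set {} — state 1 not in

Answer: REJECT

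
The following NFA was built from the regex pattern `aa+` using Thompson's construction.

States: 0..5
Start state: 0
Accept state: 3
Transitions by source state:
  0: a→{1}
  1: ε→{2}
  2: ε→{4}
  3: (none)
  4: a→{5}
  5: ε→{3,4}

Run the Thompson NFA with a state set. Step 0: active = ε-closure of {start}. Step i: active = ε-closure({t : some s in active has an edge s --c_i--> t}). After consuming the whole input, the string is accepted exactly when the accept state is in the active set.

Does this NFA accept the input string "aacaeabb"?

Answer: REJECT

Steps:
S₀ = ε-closure({0}) = {0}
'a' @ 1: {1,2,4}
'a' @ 2: {3,4,5}  [accepting]
'c' @ 3: {}  — dead — no transitions
rest 'aeabb' ignored (set empty)
end set {} — state 3 not in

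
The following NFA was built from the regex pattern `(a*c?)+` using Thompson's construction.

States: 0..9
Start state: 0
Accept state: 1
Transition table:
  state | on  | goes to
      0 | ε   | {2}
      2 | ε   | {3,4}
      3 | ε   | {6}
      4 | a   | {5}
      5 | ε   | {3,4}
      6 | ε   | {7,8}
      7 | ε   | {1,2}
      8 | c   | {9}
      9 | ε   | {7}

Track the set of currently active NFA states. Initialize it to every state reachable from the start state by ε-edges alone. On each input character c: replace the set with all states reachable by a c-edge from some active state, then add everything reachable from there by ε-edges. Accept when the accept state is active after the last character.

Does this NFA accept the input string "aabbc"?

S₀ = ε-closure({0}) = {0,1,2,3,4,6,7,8}
'a' @ 1: {1,2,3,4,5,6,7,8}  (accept∈set)
'a' @ 2: {1,2,3,4,5,6,7,8}  (accept∈set)
'b' @ 3: {}  — state set empty
rest 'bc' ignored (set empty)
after full input: {}  (accept=1 not in)

Answer: REJECT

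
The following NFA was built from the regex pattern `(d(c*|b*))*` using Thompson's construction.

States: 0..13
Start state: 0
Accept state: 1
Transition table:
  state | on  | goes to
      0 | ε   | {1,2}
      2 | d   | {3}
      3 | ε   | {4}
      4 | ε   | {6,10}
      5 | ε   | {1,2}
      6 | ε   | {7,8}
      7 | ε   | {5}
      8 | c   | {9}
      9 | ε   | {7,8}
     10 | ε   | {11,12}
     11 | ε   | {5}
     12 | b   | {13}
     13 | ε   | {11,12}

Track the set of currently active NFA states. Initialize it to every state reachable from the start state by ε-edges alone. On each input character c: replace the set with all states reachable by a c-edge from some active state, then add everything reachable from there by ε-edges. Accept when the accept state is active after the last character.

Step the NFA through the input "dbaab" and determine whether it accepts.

initial (ε-close {0}): {0,1,2}
'd' @ 1: {1,2,3,4,5,6,7,8,10,11,12}  (accept∈set)
'b' @ 2: {1,2,5,11,12,13}  (accept∈set)
'a' @ 3: {}  — no active states
rest 'ab' ignored (set empty)
final: {}; accept 1 not in set

Answer: REJECT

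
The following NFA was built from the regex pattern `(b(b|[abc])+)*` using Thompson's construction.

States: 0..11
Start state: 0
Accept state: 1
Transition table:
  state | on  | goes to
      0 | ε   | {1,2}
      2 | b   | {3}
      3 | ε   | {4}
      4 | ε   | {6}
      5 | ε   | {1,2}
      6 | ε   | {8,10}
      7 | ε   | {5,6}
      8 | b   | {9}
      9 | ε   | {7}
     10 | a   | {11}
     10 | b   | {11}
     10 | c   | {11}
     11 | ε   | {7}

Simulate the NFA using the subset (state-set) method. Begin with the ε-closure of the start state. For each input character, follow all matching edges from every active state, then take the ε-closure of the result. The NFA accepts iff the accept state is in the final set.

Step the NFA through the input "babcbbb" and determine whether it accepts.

initial (ε-close {0}): {0,1,2}
'b' @ 1: {3,4,6,8,10}
'a' @ 2: {1,2,5,6,7,8,10,11}  [accepting]
'b' @ 3: {1,2,3,4,5,6,7,8,9,10,11}  [accepting]
'c' @ 4: {1,2,5,6,7,8,10,11}  [accepting]
'b' @ 5: {1,2,3,4,5,6,7,8,9,10,11}  [accepting]
'b' @ 6: {1,2,3,4,5,6,7,8,9,10,11}  [accepting]
'b' @ 7: {1,2,3,4,5,6,7,8,9,10,11}  [accepting]
end set {1,2,3,4,5,6,7,8,9,10,11} — state 1 in

Answer: ACCEPT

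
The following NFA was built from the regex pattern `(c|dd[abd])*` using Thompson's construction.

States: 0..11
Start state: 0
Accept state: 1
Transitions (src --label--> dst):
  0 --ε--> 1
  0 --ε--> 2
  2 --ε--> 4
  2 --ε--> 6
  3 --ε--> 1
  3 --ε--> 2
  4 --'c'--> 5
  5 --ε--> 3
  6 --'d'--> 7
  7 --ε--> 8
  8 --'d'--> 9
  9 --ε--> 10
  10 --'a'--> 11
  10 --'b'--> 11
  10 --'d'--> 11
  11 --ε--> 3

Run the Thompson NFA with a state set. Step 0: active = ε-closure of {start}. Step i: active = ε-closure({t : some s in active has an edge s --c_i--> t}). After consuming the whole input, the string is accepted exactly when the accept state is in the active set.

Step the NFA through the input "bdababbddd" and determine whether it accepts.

start: ε-closure({0}) = {0,1,2,4,6}
'b' @ 1: {}  — state set empty
rest 'dababbddd' ignored (set empty)
after full input: {}  (accept=1 not in)

Answer: REJECT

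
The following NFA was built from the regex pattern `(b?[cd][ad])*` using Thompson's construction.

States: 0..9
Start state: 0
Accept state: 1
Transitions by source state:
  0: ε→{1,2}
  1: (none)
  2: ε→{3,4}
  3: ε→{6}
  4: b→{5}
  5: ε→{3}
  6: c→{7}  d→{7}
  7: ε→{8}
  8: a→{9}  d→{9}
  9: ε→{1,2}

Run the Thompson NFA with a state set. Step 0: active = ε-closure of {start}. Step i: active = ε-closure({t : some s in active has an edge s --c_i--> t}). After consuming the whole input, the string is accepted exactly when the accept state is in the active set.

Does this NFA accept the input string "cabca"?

start: ε-closure({0}) = {0,1,2,3,4,6}
'c' @ 1: {7,8}
'a' @ 2: {1,2,3,4,6,9}  (accept∈set)
'b' @ 3: {3,5,6}
'c' @ 4: {7,8}
'a' @ 5: {1,2,3,4,6,9}  (accept∈set)
after full input: {1,2,3,4,6,9}  (accept=1 in)

Answer: ACCEPT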